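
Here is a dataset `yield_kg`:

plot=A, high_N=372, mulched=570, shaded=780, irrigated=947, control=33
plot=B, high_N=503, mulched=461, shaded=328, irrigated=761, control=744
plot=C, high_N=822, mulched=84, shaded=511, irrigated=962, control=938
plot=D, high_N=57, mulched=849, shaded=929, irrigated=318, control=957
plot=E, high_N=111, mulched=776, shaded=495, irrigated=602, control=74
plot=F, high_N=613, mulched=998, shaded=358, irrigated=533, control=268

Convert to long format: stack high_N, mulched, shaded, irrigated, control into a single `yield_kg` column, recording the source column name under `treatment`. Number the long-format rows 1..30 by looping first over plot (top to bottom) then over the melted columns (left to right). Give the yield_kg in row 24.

602

30 rows total (6 × 5). Row 24: index ⌊(24-1)/5⌋ = 4 into plot → E; (24-1) mod 5 = 3 into the melted columns → irrigated.
So row 24 is (E, irrigated, 602); yield_kg = 602.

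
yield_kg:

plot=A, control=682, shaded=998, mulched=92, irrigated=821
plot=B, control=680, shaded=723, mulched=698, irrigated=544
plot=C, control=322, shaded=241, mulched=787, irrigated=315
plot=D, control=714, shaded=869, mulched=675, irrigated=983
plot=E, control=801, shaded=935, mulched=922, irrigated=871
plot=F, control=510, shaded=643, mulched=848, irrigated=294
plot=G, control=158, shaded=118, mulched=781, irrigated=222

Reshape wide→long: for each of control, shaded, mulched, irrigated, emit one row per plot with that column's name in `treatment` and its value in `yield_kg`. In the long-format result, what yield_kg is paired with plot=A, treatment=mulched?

Unpivoting turns each (plot, wide-column) pair into one long row.
The wide cell at row A, column mulched holds 92, so the long row (A, mulched) has yield_kg=92.

92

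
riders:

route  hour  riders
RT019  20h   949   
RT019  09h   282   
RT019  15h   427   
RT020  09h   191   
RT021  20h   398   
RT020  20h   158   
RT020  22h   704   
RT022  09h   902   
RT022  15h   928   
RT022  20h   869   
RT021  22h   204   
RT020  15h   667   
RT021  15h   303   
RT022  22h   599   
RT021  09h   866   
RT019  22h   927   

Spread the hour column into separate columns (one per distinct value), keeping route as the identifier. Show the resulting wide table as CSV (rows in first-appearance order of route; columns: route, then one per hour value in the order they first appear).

route,20h,09h,15h,22h
RT019,949,282,427,927
RT020,158,191,667,704
RT021,398,866,303,204
RT022,869,902,928,599

Columns: route plus the 4 distinct hour values (20h, 09h, 15h, 22h).
For example, row RT019 column 20h takes riders=949 from the long row (RT019, 20h).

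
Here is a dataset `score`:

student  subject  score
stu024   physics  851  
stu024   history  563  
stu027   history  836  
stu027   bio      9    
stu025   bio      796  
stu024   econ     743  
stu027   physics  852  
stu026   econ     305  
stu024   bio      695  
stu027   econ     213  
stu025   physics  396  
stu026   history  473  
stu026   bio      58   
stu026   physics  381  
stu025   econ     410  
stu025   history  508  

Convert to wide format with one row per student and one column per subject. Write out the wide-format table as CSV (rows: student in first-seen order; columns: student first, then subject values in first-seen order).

student,physics,history,bio,econ
stu024,851,563,695,743
stu027,852,836,9,213
stu025,396,508,796,410
stu026,381,473,58,305

Columns: student plus the 4 distinct subject values (physics, history, bio, econ).
For example, row stu024 column physics takes score=851 from the long row (stu024, physics).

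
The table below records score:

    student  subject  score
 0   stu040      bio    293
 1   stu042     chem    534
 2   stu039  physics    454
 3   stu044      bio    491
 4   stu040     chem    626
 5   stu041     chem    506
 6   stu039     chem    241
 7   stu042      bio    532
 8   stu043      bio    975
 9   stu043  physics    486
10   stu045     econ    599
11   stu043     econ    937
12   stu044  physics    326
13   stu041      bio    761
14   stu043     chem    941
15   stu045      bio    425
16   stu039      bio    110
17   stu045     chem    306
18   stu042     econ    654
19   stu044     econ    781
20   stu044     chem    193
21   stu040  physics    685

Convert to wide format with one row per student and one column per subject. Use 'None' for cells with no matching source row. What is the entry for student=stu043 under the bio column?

The long row with student=stu043, subject=bio has score=975.

975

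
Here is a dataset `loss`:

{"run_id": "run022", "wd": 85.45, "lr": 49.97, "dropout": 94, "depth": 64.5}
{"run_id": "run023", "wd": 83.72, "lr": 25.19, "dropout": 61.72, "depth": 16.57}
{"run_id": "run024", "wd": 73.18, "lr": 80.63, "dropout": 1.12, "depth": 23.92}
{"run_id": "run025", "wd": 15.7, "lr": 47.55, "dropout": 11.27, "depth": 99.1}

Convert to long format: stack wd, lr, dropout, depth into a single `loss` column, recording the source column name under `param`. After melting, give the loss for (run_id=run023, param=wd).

83.72

Unpivoting turns each (run_id, wide-column) pair into one long row.
The wide cell at row run023, column wd holds 83.72, so the long row (run023, wd) has loss=83.72.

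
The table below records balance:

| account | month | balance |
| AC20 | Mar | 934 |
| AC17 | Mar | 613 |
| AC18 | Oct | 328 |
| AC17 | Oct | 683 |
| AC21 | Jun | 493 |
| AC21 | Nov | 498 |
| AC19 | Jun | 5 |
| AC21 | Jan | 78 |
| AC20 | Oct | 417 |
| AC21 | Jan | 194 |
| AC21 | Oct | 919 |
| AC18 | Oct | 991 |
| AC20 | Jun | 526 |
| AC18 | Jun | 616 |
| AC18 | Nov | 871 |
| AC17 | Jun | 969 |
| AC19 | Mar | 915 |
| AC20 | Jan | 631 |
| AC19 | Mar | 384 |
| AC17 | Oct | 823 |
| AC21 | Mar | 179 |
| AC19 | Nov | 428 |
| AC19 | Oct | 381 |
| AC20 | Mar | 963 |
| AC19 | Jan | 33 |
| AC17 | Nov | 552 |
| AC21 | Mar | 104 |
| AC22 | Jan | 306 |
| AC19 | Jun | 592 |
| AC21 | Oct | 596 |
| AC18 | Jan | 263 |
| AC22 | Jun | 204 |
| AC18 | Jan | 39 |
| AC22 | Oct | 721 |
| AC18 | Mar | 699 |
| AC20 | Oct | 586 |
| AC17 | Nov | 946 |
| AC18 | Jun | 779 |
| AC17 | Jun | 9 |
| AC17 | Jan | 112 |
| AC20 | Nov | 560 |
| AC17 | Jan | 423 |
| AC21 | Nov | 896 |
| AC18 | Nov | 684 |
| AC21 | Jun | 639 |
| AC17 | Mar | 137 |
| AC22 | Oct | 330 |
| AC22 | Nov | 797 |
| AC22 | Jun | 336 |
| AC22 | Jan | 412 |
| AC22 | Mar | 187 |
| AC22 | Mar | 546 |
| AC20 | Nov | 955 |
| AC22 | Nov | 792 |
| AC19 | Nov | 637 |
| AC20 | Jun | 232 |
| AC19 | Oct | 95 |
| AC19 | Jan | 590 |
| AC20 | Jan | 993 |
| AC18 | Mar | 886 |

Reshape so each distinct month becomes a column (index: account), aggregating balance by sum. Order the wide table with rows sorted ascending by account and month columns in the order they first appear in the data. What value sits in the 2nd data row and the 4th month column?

1555

With rows sorted ascending by account, row 2 is account=AC18. month columns in first-appearance order: Mar, Oct, Jun, Nov, Jan; column 4 is Nov.
Long rows with account=AC18, month=Nov: 871 + 684 = 1555.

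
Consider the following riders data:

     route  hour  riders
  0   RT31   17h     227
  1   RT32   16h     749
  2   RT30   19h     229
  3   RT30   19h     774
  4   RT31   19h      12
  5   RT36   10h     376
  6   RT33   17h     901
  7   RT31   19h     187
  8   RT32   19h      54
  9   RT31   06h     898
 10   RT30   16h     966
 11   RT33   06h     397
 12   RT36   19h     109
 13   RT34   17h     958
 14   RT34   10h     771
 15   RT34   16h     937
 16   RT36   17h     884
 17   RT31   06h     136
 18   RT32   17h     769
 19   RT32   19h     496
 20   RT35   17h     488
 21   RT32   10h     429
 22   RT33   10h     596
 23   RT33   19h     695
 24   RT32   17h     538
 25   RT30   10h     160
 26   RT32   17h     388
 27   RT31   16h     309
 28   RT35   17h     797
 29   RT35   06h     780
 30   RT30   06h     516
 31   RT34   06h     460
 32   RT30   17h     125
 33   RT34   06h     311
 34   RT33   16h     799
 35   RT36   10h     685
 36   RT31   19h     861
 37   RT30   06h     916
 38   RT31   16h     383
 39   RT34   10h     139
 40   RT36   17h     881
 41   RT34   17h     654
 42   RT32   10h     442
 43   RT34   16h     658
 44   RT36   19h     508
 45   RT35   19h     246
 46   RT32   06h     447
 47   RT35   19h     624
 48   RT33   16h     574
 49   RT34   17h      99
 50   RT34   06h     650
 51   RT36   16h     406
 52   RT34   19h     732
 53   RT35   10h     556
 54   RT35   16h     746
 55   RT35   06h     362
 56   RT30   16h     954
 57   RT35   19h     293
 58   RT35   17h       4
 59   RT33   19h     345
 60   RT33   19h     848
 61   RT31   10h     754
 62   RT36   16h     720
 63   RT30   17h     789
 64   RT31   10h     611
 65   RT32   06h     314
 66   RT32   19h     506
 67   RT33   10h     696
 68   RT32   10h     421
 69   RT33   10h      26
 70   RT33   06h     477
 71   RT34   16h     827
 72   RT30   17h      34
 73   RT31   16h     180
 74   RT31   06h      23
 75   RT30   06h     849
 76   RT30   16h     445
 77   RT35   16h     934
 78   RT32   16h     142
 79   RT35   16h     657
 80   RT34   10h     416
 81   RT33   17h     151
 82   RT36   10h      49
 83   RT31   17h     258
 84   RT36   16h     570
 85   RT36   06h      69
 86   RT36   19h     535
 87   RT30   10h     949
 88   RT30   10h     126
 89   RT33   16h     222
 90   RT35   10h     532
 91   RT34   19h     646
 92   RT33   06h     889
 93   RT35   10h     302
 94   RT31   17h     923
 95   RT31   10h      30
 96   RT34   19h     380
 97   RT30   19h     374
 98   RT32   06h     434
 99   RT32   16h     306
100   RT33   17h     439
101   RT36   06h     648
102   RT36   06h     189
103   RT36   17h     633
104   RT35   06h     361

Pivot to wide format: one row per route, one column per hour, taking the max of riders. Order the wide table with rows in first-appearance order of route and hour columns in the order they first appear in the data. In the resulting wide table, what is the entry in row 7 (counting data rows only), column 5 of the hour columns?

With rows in first-appearance order of route, row 7 is route=RT35. hour columns in first-appearance order: 17h, 16h, 19h, 10h, 06h; column 5 is 06h.
Long rows with route=RT35, hour=06h: max(780, 362, 361) = 780.

780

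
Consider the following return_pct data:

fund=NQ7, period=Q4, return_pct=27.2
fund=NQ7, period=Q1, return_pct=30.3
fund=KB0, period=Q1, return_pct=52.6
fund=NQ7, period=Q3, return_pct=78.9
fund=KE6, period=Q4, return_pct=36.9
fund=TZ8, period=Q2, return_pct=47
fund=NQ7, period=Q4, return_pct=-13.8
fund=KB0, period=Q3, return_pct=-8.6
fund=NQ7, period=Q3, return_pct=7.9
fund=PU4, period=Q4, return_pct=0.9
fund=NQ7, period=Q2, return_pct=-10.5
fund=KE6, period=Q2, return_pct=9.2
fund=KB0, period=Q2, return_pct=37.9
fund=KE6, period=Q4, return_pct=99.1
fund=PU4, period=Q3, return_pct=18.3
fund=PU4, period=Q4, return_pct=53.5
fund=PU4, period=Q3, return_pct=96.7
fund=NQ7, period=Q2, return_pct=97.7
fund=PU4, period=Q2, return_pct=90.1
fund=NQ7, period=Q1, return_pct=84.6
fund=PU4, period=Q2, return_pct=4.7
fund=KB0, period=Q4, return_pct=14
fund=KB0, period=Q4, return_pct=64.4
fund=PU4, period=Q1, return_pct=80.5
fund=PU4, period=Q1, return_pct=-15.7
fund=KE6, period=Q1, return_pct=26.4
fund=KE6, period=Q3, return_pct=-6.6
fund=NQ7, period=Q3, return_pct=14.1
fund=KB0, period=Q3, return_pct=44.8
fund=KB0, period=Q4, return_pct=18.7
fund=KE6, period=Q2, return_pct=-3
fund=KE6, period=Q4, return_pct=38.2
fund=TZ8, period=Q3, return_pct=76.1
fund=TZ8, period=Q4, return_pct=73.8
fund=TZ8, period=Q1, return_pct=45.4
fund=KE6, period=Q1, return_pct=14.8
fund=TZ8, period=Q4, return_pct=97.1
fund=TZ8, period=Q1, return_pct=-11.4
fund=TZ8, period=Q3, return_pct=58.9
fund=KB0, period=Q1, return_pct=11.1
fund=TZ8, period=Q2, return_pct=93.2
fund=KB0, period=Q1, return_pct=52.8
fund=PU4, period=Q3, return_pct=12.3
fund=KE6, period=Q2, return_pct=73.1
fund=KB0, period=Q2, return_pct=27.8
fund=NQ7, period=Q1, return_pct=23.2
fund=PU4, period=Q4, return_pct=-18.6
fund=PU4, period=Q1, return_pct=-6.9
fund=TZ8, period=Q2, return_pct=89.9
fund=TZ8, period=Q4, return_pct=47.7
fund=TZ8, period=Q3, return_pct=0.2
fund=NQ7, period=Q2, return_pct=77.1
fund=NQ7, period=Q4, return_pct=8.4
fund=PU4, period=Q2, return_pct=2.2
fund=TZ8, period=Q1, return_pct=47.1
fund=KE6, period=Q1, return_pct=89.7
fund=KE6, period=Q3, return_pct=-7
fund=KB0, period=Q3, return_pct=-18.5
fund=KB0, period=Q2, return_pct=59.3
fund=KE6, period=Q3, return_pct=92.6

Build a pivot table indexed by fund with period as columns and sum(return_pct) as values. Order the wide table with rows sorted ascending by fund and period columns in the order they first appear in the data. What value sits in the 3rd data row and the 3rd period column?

With rows sorted ascending by fund, row 3 is fund=NQ7. period columns in first-appearance order: Q4, Q1, Q3, Q2; column 3 is Q3.
Long rows with fund=NQ7, period=Q3: 78.9 + 7.9 + 14.1 = 100.9.

100.9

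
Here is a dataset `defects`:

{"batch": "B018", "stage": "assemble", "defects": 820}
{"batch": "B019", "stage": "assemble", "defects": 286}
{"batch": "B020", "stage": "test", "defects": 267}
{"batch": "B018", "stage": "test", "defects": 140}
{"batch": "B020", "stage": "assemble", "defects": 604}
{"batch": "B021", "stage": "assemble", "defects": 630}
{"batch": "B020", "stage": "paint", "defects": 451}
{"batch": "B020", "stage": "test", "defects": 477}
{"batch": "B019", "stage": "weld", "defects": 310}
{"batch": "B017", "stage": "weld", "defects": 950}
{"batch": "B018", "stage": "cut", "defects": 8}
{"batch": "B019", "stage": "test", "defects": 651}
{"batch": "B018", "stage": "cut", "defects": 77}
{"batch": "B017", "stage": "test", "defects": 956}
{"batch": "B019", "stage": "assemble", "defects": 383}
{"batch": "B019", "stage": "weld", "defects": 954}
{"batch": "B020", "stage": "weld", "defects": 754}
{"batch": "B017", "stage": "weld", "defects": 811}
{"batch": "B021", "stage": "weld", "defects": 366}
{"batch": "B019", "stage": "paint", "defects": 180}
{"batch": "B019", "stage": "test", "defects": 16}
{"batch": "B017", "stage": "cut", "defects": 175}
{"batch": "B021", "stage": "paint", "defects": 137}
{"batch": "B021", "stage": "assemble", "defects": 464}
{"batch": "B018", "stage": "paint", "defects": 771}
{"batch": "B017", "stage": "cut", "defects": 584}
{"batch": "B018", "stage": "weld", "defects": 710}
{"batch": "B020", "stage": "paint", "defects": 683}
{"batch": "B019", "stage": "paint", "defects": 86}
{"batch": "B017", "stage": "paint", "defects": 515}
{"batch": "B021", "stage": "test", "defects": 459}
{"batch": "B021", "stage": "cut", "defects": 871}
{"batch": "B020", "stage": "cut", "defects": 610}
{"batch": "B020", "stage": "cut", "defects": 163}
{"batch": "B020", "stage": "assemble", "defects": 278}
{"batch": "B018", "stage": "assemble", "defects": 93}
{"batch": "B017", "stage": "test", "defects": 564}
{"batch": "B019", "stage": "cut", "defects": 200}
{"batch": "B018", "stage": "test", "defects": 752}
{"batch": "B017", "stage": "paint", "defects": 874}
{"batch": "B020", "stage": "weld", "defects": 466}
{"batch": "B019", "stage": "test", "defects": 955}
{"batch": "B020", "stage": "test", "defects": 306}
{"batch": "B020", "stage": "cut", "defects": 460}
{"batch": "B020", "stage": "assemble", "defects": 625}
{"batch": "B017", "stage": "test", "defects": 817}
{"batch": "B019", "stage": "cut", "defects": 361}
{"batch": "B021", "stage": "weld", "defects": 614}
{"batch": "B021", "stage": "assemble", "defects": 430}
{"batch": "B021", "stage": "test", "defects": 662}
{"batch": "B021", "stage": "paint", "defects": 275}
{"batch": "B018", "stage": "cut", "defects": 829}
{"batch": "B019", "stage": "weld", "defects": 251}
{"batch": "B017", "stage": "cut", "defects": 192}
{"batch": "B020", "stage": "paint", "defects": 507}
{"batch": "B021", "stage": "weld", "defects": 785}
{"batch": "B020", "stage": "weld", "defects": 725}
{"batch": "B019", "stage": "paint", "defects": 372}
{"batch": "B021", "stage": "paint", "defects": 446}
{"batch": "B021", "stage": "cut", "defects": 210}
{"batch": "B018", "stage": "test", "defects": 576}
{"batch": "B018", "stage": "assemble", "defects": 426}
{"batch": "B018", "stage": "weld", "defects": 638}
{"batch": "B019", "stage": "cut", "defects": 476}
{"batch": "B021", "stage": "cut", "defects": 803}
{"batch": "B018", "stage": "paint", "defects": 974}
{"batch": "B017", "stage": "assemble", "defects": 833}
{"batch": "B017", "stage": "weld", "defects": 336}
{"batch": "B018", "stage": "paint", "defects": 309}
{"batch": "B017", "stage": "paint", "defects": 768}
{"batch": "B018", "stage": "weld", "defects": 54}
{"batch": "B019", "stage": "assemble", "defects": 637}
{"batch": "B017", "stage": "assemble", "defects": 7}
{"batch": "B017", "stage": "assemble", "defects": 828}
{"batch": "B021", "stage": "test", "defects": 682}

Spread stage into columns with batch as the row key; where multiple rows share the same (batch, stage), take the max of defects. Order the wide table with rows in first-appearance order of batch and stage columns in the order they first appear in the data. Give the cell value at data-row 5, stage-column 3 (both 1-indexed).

874

With rows in first-appearance order of batch, row 5 is batch=B017. stage columns in first-appearance order: assemble, test, paint, weld, cut; column 3 is paint.
Long rows with batch=B017, stage=paint: max(515, 874, 768) = 874.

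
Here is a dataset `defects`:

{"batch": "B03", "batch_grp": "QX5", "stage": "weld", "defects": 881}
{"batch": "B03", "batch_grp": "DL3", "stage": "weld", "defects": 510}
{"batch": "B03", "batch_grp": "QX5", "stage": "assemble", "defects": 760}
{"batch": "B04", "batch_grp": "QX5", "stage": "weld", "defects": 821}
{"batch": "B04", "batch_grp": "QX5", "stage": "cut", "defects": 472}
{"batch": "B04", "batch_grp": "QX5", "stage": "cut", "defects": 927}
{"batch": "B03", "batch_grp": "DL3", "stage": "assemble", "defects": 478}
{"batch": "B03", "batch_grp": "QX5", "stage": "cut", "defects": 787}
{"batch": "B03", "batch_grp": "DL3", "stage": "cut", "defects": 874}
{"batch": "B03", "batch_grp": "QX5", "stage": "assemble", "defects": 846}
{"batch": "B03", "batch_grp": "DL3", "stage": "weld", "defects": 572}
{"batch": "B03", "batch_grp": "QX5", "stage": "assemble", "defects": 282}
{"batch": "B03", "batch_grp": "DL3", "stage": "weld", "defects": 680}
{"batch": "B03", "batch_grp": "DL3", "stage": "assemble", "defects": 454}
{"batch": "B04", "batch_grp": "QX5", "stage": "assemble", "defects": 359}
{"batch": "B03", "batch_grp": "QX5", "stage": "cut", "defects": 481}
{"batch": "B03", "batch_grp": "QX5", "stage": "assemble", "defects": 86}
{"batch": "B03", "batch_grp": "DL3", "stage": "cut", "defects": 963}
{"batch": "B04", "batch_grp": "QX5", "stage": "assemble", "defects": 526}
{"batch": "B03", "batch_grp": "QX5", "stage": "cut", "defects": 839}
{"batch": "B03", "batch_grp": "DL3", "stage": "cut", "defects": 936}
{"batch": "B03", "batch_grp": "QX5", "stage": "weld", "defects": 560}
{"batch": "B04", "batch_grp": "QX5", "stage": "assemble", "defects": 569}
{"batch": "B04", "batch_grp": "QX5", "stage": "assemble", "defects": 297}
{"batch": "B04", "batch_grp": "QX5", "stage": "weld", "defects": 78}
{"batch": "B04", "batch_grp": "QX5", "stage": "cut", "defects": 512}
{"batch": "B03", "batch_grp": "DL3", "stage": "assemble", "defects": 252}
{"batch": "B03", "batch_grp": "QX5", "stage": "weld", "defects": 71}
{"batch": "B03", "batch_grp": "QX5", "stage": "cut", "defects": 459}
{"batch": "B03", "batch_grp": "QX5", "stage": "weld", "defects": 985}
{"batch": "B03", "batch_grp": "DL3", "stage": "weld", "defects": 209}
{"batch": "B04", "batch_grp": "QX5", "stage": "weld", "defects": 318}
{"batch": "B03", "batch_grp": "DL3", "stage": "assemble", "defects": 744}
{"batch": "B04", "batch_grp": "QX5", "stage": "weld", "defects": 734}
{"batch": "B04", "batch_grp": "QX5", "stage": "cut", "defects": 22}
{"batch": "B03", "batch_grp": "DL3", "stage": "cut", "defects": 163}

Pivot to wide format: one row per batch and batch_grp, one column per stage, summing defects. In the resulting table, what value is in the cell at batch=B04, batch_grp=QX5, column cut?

Rows with batch=B04, batch_grp=QX5 and stage=cut: defects values are 472, 927, 512, 22.
472 + 927 + 512 + 22 = 1933.

1933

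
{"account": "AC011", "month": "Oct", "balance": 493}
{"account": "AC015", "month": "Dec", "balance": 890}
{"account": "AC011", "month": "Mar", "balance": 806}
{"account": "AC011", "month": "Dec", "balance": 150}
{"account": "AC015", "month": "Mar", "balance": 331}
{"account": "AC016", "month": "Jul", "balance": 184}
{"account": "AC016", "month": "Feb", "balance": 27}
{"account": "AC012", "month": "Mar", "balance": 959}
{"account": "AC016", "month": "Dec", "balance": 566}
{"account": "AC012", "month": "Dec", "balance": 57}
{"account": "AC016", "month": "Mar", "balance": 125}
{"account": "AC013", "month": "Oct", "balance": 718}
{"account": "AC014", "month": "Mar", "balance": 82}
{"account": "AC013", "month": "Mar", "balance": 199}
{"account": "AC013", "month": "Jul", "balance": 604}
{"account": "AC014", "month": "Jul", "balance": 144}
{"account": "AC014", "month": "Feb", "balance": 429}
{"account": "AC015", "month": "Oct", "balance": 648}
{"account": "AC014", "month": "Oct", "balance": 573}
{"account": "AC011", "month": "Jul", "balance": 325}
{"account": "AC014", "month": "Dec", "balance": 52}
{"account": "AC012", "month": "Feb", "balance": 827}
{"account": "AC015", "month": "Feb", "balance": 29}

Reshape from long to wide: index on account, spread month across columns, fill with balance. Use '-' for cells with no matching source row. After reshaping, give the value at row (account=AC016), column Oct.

No long-format row has account=AC016 and month=Oct, so the cell is -.

-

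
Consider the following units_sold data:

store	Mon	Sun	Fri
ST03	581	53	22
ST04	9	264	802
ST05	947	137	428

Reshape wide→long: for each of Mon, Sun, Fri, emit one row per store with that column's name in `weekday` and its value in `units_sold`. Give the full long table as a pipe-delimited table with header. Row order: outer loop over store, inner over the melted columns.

Each (store, column) pair becomes one row: 3 × 3 = 9 rows.
For example, (ST03, Mon) → units_sold=581.

| store | weekday | units_sold |
| ST03 | Mon | 581 |
| ST03 | Sun | 53 |
| ST03 | Fri | 22 |
| ST04 | Mon | 9 |
| ST04 | Sun | 264 |
| ST04 | Fri | 802 |
| ST05 | Mon | 947 |
| ST05 | Sun | 137 |
| ST05 | Fri | 428 |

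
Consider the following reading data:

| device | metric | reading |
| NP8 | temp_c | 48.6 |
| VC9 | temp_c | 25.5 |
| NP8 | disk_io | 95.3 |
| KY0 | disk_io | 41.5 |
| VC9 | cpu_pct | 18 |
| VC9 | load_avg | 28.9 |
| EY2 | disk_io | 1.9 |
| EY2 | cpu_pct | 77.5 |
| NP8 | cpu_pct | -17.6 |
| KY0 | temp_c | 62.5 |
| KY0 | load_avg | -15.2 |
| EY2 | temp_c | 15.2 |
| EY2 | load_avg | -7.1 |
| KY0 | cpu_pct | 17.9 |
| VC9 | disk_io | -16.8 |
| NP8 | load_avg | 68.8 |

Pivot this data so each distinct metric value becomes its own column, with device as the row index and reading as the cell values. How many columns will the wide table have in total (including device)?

1 column for device plus 4 distinct metric values → 5 columns.

5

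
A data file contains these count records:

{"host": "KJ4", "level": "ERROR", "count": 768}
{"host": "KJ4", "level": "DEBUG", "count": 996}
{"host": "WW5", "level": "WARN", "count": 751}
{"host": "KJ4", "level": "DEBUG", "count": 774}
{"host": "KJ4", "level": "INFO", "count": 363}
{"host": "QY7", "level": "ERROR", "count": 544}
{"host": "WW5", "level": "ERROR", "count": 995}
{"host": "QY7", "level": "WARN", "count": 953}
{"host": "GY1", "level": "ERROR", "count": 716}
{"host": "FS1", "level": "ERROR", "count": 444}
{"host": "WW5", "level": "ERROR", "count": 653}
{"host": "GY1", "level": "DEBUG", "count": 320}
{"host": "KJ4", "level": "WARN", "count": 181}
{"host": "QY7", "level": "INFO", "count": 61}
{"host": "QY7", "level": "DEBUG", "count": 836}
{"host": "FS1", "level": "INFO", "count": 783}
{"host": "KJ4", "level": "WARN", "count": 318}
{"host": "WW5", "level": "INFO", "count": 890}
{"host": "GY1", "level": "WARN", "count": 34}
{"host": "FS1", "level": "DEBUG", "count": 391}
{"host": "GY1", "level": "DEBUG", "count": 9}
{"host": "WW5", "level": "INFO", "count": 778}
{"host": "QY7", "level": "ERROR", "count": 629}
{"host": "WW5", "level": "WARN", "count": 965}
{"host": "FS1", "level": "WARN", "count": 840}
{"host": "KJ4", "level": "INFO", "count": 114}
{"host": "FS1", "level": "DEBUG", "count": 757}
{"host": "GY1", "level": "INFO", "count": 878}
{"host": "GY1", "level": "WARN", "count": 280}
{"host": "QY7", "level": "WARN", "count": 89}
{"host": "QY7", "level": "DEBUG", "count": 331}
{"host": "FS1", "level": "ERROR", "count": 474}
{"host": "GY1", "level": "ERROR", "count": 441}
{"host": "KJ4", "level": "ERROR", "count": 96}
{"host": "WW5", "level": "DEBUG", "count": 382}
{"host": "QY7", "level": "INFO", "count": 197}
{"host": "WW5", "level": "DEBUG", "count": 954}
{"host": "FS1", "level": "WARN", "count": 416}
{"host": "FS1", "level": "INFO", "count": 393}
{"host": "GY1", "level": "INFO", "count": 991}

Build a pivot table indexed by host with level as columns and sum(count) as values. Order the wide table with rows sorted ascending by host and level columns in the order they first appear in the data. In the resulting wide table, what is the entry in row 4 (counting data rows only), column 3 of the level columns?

1042

With rows sorted ascending by host, row 4 is host=QY7. level columns in first-appearance order: ERROR, DEBUG, WARN, INFO; column 3 is WARN.
Long rows with host=QY7, level=WARN: 953 + 89 = 1042.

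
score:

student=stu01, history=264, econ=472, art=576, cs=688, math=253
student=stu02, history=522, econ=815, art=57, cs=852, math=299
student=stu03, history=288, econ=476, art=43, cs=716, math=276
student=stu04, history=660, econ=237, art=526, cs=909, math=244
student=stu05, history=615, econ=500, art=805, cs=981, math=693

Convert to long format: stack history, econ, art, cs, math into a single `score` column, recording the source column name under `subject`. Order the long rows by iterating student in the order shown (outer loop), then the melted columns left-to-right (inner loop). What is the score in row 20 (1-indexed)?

244

25 rows total (5 × 5). Row 20: index ⌊(20-1)/5⌋ = 3 into student → stu04; (20-1) mod 5 = 4 into the melted columns → math.
So row 20 is (stu04, math, 244); score = 244.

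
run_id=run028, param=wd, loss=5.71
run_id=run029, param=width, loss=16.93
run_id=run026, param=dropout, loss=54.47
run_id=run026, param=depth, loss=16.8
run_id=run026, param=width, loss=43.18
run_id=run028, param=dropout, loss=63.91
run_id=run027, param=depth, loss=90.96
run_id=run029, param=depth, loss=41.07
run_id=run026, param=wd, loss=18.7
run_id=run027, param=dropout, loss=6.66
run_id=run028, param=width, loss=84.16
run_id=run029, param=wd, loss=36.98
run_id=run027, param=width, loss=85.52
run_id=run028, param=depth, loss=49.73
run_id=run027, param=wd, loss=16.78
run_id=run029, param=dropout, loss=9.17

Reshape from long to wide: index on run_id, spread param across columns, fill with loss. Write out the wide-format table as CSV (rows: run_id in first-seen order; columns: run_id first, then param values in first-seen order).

run_id,wd,width,dropout,depth
run028,5.71,84.16,63.91,49.73
run029,36.98,16.93,9.17,41.07
run026,18.7,43.18,54.47,16.8
run027,16.78,85.52,6.66,90.96

Columns: run_id plus the 4 distinct param values (wd, width, dropout, depth).
For example, row run028 column wd takes loss=5.71 from the long row (run028, wd).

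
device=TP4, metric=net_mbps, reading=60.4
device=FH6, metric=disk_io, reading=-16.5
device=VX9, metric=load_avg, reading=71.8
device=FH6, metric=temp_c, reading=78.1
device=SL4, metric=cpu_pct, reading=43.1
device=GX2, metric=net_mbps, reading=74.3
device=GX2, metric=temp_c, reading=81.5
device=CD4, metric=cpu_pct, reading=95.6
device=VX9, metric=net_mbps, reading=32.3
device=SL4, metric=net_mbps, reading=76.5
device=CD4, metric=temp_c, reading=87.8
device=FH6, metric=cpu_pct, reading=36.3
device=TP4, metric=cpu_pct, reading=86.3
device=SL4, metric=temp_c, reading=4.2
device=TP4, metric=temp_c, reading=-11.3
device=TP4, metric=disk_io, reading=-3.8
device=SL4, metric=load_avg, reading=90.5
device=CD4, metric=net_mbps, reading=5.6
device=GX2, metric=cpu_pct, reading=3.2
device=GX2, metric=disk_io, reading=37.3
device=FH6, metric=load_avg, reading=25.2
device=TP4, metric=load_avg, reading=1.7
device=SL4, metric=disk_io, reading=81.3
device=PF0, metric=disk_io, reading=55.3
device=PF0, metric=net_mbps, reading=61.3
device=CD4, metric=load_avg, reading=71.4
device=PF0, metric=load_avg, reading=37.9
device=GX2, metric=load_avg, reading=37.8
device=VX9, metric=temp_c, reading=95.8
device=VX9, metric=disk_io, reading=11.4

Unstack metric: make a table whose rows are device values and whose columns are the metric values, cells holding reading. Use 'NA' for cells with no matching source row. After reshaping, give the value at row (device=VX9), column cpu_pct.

NA

No long-format row has device=VX9 and metric=cpu_pct, so the cell is NA.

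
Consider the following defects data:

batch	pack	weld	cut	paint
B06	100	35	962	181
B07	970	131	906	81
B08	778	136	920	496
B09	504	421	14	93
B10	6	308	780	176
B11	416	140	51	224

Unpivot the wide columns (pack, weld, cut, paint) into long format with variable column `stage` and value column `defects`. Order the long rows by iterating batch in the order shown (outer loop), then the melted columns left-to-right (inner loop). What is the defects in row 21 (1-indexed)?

24 rows total (6 × 4). Row 21: index ⌊(21-1)/4⌋ = 5 into batch → B11; (21-1) mod 4 = 0 into the melted columns → pack.
So row 21 is (B11, pack, 416); defects = 416.

416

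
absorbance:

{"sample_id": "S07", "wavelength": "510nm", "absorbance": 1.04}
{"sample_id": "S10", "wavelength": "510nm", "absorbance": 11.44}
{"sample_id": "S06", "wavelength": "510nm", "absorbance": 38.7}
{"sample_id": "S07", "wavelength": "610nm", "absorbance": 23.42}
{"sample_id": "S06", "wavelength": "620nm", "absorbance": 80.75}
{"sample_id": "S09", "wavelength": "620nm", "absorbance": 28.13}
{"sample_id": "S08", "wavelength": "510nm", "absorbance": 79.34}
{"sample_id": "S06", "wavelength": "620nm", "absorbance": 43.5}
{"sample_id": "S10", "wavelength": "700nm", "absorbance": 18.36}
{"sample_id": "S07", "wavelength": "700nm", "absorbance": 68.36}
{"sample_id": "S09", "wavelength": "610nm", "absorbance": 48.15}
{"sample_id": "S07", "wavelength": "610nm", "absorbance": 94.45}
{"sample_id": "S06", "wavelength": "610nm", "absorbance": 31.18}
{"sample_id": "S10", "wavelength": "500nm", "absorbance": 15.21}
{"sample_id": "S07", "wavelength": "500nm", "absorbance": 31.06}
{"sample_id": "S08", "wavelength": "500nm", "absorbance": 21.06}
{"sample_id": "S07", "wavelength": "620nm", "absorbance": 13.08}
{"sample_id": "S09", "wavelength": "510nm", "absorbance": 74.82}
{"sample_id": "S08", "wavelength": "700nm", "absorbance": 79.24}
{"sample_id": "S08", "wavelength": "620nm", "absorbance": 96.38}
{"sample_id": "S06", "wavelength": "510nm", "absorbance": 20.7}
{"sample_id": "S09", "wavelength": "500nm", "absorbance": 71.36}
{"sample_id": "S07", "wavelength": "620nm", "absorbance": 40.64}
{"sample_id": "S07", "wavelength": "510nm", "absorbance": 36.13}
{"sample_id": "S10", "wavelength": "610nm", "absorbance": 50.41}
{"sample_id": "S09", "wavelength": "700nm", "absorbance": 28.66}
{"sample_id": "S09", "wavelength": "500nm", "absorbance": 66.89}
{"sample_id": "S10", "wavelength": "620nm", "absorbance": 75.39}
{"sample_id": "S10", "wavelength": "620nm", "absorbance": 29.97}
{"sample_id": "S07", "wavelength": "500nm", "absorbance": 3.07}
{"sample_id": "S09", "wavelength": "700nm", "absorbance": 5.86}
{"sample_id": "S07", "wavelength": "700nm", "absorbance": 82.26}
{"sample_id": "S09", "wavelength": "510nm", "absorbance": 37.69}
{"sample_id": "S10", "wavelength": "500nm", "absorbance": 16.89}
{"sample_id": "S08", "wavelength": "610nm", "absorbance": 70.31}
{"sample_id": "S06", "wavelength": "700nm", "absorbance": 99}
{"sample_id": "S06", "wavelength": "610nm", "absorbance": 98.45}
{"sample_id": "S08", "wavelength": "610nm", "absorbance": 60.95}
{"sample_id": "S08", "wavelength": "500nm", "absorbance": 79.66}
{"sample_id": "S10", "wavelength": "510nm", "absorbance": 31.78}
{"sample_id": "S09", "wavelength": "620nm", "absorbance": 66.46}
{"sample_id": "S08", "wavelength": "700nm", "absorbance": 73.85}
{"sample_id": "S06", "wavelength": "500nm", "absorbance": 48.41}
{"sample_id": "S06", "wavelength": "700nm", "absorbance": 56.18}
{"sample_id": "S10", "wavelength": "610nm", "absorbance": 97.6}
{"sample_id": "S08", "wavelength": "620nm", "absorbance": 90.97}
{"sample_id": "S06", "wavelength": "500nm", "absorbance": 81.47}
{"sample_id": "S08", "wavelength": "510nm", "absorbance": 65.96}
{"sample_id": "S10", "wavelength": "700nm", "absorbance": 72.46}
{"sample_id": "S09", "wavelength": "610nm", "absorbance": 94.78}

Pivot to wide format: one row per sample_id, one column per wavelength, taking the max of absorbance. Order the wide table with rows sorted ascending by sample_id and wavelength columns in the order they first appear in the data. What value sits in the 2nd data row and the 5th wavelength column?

31.06

With rows sorted ascending by sample_id, row 2 is sample_id=S07. wavelength columns in first-appearance order: 510nm, 610nm, 620nm, 700nm, 500nm; column 5 is 500nm.
Long rows with sample_id=S07, wavelength=500nm: max(31.06, 3.07) = 31.06.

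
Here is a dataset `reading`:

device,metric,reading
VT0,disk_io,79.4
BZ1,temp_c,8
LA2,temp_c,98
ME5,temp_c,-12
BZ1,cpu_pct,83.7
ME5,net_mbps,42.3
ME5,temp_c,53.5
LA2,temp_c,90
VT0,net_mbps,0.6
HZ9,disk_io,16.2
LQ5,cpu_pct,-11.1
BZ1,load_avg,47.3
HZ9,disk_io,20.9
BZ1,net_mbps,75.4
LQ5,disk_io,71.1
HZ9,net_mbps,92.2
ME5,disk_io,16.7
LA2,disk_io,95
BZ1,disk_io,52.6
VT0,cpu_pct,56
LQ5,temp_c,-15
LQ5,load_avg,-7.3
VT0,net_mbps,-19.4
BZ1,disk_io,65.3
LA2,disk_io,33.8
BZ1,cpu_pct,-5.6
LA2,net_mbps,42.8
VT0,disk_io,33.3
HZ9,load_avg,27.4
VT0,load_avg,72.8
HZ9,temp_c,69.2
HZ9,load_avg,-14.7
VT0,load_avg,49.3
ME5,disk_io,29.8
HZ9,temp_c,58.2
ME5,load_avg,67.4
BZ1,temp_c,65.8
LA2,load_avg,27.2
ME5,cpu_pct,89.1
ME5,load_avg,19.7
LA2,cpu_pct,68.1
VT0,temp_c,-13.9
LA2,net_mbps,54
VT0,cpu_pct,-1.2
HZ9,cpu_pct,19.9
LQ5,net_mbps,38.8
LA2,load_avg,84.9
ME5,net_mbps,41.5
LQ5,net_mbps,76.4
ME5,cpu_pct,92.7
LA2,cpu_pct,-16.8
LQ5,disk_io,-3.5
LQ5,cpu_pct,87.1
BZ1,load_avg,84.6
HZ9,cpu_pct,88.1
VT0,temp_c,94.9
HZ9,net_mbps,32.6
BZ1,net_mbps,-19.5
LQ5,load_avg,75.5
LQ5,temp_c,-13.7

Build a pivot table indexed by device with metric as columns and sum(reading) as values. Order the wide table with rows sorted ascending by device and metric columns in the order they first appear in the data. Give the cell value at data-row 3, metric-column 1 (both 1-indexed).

128.8

With rows sorted ascending by device, row 3 is device=LA2. metric columns in first-appearance order: disk_io, temp_c, cpu_pct, net_mbps, load_avg; column 1 is disk_io.
Long rows with device=LA2, metric=disk_io: 95 + 33.8 = 128.8.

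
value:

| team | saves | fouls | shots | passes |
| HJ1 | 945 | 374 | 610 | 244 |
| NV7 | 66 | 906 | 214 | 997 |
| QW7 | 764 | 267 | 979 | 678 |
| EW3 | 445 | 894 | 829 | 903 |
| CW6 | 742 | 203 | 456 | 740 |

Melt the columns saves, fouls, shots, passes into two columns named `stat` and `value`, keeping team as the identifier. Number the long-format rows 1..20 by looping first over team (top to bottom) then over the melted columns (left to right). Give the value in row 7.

20 rows total (5 × 4). Row 7: index ⌊(7-1)/4⌋ = 1 into team → NV7; (7-1) mod 4 = 2 into the melted columns → shots.
So row 7 is (NV7, shots, 214); value = 214.

214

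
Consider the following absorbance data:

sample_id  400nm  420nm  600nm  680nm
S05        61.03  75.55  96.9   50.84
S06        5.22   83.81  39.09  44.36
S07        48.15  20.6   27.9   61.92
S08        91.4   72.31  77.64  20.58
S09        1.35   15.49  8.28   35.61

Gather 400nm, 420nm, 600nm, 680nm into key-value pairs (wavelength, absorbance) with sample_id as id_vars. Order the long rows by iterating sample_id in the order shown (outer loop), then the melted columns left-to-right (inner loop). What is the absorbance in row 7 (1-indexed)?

39.09

20 rows total (5 × 4). Row 7: index ⌊(7-1)/4⌋ = 1 into sample_id → S06; (7-1) mod 4 = 2 into the melted columns → 600nm.
So row 7 is (S06, 600nm, 39.09); absorbance = 39.09.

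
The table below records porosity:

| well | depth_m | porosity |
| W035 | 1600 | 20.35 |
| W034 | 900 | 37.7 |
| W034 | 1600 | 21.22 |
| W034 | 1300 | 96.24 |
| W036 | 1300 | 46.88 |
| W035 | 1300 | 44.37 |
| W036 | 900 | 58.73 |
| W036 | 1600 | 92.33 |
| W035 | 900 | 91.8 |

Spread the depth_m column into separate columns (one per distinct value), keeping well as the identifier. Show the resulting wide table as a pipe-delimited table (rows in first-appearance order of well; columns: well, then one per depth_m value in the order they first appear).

Columns: well plus the 3 distinct depth_m values (1600, 900, 1300).
For example, row W035 column 1600 takes porosity=20.35 from the long row (W035, 1600).

| well | 1600 | 900 | 1300 |
| W035 | 20.35 | 91.8 | 44.37 |
| W034 | 21.22 | 37.7 | 96.24 |
| W036 | 92.33 | 58.73 | 46.88 |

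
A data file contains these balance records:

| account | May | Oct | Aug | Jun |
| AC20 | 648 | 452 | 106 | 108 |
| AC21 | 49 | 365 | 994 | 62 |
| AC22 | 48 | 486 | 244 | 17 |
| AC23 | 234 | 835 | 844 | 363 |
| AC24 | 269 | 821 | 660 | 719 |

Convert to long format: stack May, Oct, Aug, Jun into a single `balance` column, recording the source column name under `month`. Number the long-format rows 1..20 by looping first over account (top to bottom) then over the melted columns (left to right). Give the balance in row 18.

20 rows total (5 × 4). Row 18: index ⌊(18-1)/4⌋ = 4 into account → AC24; (18-1) mod 4 = 1 into the melted columns → Oct.
So row 18 is (AC24, Oct, 821); balance = 821.

821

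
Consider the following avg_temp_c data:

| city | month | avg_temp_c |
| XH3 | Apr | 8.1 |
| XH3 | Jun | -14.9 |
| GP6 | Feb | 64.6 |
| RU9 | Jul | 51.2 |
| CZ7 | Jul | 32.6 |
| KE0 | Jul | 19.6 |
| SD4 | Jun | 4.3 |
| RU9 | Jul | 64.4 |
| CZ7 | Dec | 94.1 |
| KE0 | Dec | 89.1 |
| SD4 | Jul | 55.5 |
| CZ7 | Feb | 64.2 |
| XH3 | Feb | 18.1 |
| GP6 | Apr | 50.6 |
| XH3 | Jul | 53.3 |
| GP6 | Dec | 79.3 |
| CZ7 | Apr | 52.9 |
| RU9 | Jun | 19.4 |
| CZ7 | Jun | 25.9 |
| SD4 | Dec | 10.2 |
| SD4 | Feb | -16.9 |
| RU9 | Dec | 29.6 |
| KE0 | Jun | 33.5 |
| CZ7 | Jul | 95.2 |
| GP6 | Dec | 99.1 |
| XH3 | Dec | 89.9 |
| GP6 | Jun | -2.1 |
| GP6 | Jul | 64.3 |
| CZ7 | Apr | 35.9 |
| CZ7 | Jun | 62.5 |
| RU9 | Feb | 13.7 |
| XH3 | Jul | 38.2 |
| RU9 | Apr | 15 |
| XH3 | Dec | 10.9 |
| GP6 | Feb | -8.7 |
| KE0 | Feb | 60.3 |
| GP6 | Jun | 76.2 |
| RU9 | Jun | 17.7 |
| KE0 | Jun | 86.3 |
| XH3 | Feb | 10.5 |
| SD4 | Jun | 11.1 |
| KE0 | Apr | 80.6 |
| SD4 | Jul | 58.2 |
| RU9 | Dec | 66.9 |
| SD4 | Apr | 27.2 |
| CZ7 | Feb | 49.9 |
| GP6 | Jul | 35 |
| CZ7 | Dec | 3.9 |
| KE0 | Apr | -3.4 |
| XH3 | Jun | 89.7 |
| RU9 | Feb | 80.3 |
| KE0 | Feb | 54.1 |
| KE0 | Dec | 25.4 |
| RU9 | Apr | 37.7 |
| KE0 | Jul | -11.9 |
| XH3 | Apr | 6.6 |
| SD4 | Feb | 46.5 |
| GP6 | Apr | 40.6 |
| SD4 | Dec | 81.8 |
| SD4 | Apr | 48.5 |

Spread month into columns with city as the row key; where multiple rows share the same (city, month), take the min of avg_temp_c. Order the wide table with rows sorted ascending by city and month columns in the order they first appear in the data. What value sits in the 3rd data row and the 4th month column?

-11.9

With rows sorted ascending by city, row 3 is city=KE0. month columns in first-appearance order: Apr, Jun, Feb, Jul, Dec; column 4 is Jul.
Long rows with city=KE0, month=Jul: min(19.6, -11.9) = -11.9.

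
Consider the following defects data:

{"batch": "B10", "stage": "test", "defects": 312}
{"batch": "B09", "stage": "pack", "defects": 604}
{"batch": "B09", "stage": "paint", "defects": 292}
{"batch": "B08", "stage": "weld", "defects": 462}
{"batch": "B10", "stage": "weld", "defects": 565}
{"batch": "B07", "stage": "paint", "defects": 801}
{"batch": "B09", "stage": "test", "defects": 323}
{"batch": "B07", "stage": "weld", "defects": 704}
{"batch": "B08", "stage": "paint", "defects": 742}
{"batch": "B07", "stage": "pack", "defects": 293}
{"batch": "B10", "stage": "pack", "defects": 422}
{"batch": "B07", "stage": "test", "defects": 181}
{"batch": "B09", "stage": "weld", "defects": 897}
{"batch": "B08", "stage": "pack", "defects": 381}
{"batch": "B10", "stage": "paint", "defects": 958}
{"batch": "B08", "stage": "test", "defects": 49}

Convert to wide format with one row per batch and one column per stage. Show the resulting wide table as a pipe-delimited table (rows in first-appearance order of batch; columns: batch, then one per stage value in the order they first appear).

| batch | test | pack | paint | weld |
| B10 | 312 | 422 | 958 | 565 |
| B09 | 323 | 604 | 292 | 897 |
| B08 | 49 | 381 | 742 | 462 |
| B07 | 181 | 293 | 801 | 704 |

Columns: batch plus the 4 distinct stage values (test, pack, paint, weld).
For example, row B10 column test takes defects=312 from the long row (B10, test).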